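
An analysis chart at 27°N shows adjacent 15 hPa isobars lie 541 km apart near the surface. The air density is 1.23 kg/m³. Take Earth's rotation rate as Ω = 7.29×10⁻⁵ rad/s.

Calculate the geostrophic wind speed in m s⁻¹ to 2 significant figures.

Coriolis parameter at 27°N:
f = 2Ω sin φ = 2 × 7.29×10⁻⁵ × sin 27° = 6.62×10⁻⁵ s⁻¹
Pressure gradient: |∂P/∂n| = 1500 Pa / 541000 m = 2.77×10⁻³ Pa/m
Geostrophic balance (pressure-gradient force = Coriolis force):
V_g = (1/(fρ)) |∂P/∂n| = 2.77×10⁻³ / (6.62×10⁻⁵ × 1.23) = 34.1 m/s

34 m s⁻¹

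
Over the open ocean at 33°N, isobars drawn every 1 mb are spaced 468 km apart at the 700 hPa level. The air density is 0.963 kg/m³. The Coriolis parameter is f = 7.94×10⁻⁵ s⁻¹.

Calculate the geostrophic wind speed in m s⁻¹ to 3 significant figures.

2.79 m s⁻¹

Pressure gradient: |∂P/∂n| = 100 Pa / 468000 m = 2.14×10⁻⁴ Pa/m
Geostrophic balance (pressure-gradient force = Coriolis force):
V_g = (1/(fρ)) |∂P/∂n| = 2.14×10⁻⁴ / (7.94×10⁻⁵ × 0.963) = 2.79 m/s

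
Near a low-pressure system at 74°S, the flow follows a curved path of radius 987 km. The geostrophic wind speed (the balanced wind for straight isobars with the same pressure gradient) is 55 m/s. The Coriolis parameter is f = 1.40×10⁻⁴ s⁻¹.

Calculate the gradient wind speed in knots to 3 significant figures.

81.9 knots

Around a low, centrifugal force acts outward with Coriolis, so pressure-gradient force balances both:
(1/ρ)|∂P/∂n| = fV + V²/R  →  V² + fR·V − fR·V_g = 0
With fR = 1.40×10⁻⁴ × 987×10³ m = 138 m/s:
V = [−fR + √((fR)² + 4 fR V_g)]/2 = [−138 + √(138² + 4×138×55)]/2 = 42.1 m/s
Subgeostrophic (V < V_g = 55 m/s), as expected around a low.
Converting: 42.1 m/s × 1.944 = 81.9 knots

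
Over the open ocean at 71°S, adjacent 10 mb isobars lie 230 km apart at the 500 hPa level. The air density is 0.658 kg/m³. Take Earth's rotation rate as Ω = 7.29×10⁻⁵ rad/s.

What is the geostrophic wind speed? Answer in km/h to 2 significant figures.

Coriolis parameter at 71°S:
f = 2Ω sin φ = 2 × 7.29×10⁻⁵ × sin 71° = 1.38×10⁻⁴ s⁻¹
Pressure gradient: |∂P/∂n| = 1000 Pa / 230000 m = 4.35×10⁻³ Pa/m
Geostrophic balance (pressure-gradient force = Coriolis force):
V_g = (1/(fρ)) |∂P/∂n| = 4.35×10⁻³ / (1.38×10⁻⁴ × 0.658) = 47.9 m/s
Converting: 47.9 m/s × 3.6 = 170 km/h

170 km/h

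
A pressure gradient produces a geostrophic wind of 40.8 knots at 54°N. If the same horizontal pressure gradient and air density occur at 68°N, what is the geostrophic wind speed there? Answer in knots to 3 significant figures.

35.6 knots

With the same pressure gradient and density, V_g ∝ 1/f ∝ 1/sin φ.
V₂ = V₁ · sin φ₁ / sin φ₂ = 40.8 × sin 54° / sin 68°
V₂ = 40.8 × 0.8090/0.9272 = 35.6 knots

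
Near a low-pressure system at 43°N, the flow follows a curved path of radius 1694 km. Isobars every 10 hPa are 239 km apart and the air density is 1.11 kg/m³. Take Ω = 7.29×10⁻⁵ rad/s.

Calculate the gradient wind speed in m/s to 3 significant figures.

Coriolis parameter at 43°N:
f = 2Ω sin φ = 2 × 7.29×10⁻⁵ × sin 43° = 9.94×10⁻⁵ s⁻¹
Pressure gradient: |∂P/∂n| = 1000 Pa / 239000 m = 4.18×10⁻³ Pa/m
Geostrophic speed: V_g = |∂P/∂n|/(fρ) = 4.18×10⁻³/(9.94×10⁻⁵ × 1.11) = 37.9 m/s
Around a low, centrifugal force acts outward with Coriolis, so pressure-gradient force balances both:
(1/ρ)|∂P/∂n| = fV + V²/R  →  V² + fR·V − fR·V_g = 0
With fR = 9.94×10⁻⁵ × 1694×10³ m = 168 m/s:
V = [−fR + √((fR)² + 4 fR V_g)]/2 = [−168 + √(168² + 4×168×37.9)]/2 = 31.9 m/s
Subgeostrophic (V < V_g = 37.9 m/s), as expected around a low.

31.9 m/s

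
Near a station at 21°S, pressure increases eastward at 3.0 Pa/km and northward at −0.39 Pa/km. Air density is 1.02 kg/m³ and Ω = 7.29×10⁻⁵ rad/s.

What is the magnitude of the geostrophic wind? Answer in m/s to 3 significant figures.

Coriolis parameter at 21°S:
f = 2Ω sin φ = 2 × 7.29×10⁻⁵ × sin 21° = 5.23×10⁻⁵ s⁻¹
In the Southern Hemisphere f is negative: f = −5.23×10⁻⁵ s⁻¹.
Component geostrophic relations (x east, y north):
u_g = −(1/(fρ)) ∂P/∂y,  v_g = (1/(fρ)) ∂P/∂x
u_g = −(−0.39×10⁻³)/(−5.23×10⁻⁵ × 1.02) = −7.32 m/s;  v_g = (3.0×10⁻³)/(−5.23×10⁻⁵ × 1.02) = −56.3 m/s
|V_g| = √(u_g² + v_g²) = 56.8 m/s

56.8 m/s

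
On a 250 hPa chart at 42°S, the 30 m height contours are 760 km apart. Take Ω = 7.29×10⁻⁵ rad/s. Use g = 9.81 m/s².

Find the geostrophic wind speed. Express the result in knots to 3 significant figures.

7.72 knots

Coriolis parameter at 42°S:
f = 2Ω sin φ = 2 × 7.29×10⁻⁵ × sin 42° = 9.76×10⁻⁵ s⁻¹
Height gradient: |∂Z/∂n| = 30 m / 760000 m = 3.95×10⁻⁵
On a pressure surface, geostrophic balance gives V_g = (g/f)|∂Z/∂n|:
V_g = 9.81 × 3.95×10⁻⁵ / 9.76×10⁻⁵ = 3.97 m/s
Converting: 3.97 m/s × 1.944 = 7.72 knots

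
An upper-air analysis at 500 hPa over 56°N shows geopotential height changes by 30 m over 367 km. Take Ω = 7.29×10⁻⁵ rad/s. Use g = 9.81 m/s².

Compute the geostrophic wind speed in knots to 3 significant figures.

12.9 knots

Coriolis parameter at 56°N:
f = 2Ω sin φ = 2 × 7.29×10⁻⁵ × sin 56° = 1.21×10⁻⁴ s⁻¹
Height gradient: |∂Z/∂n| = 30 m / 367000 m = 8.17×10⁻⁵
On a pressure surface, geostrophic balance gives V_g = (g/f)|∂Z/∂n|:
V_g = 9.81 × 8.17×10⁻⁵ / 1.21×10⁻⁴ = 6.63 m/s
Converting: 6.63 m/s × 1.944 = 12.9 knots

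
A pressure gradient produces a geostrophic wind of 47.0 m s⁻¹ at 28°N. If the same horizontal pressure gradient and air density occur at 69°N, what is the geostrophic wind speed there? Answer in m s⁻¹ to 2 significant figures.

24 m s⁻¹

With the same pressure gradient and density, V_g ∝ 1/f ∝ 1/sin φ.
V₂ = V₁ · sin φ₁ / sin φ₂ = 47.0 × sin 28° / sin 69°
V₂ = 47.0 × 0.4695/0.9336 = 24 m s⁻¹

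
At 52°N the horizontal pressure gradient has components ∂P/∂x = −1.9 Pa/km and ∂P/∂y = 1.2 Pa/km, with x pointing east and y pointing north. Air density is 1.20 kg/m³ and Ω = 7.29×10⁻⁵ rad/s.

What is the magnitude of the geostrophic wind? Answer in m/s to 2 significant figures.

Coriolis parameter at 52°N:
f = 2Ω sin φ = 2 × 7.29×10⁻⁵ × sin 52° = 1.15×10⁻⁴ s⁻¹
Component geostrophic relations (x east, y north):
u_g = −(1/(fρ)) ∂P/∂y,  v_g = (1/(fρ)) ∂P/∂x
u_g = −(1.2×10⁻³)/(1.15×10⁻⁴ × 1.20) = −8.70 m/s;  v_g = (−1.9×10⁻³)/(1.15×10⁻⁴ × 1.20) = −13.8 m/s
|V_g| = √(u_g² + v_g²) = 16.3 m/s

16 m/s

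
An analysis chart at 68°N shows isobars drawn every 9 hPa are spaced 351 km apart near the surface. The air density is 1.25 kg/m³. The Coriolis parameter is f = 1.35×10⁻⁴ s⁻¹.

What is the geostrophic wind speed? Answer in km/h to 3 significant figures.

54.7 km/h

Pressure gradient: |∂P/∂n| = 900 Pa / 351000 m = 2.56×10⁻³ Pa/m
Geostrophic balance (pressure-gradient force = Coriolis force):
V_g = (1/(fρ)) |∂P/∂n| = 2.56×10⁻³ / (1.35×10⁻⁴ × 1.25) = 15.2 m/s
Converting: 15.2 m/s × 3.6 = 54.7 km/h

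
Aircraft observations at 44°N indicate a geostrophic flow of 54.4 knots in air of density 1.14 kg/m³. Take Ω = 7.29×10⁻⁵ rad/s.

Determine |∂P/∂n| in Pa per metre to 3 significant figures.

Coriolis parameter at 44°N:
f = 2Ω sin φ = 2 × 7.29×10⁻⁵ × sin 44° = 1.01×10⁻⁴ s⁻¹
Wind speed in SI: 54.4 knots = 28.0 m/s
Geostrophic balance rearranged: |∂P/∂n| = f ρ V_g
|∂P/∂n| = 1.01×10⁻⁴ × 1.14 × 28.0 = 3.23×10⁻³ Pa/m

3.23×10⁻³ Pa/m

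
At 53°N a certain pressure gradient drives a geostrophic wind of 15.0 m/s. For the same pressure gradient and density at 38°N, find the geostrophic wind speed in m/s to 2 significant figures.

19 m/s

With the same pressure gradient and density, V_g ∝ 1/f ∝ 1/sin φ.
V₂ = V₁ · sin φ₁ / sin φ₂ = 15.0 × sin 53° / sin 38°
V₂ = 15.0 × 0.7986/0.6157 = 19 m/s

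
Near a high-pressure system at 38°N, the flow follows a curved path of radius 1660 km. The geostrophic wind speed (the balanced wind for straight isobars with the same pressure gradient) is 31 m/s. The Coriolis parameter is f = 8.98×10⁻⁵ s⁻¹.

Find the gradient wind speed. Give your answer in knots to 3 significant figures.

Around a high, pressure-gradient force acts outward with centrifugal, so Coriolis balances both:
fV = (1/ρ)|∂P/∂n| + V²/R  →  V² − fR·V + fR·V_g = 0
With fR = 8.98×10⁻⁵ × 1660×10³ m = 149 m/s:
V = [fR − √((fR)² − 4 fR V_g)]/2 = [149 − √(149² − 4×149×31)]/2 = 44 m/s
Supergeostrophic (V > V_g = 31 m/s), as expected around a high.
Converting: 44 m/s × 1.944 = 85.5 knots

85.5 knots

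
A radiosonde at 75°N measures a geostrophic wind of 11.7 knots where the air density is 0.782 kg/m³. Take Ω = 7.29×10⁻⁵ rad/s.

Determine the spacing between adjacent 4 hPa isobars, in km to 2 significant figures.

600 km

Coriolis parameter at 75°N:
f = 2Ω sin φ = 2 × 7.29×10⁻⁵ × sin 75° = 1.41×10⁻⁴ s⁻¹
Wind speed in SI: 11.7 knots = 6.02 m/s
Geostrophic balance rearranged: |∂P/∂n| = f ρ V_g
|∂P/∂n| = 1.41×10⁻⁴ × 0.782 × 6.02 = 6.63×10⁻⁴ Pa/m
Isobar spacing: Δn = ΔP/|∂P/∂n| = 400 Pa / 6.63×10⁻⁴ Pa/m = 603431 m ≈ 600 km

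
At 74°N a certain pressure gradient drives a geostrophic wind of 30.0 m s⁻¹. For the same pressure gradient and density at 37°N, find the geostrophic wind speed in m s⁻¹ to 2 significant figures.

With the same pressure gradient and density, V_g ∝ 1/f ∝ 1/sin φ.
V₂ = V₁ · sin φ₁ / sin φ₂ = 30.0 × sin 74° / sin 37°
V₂ = 30.0 × 0.9613/0.6018 = 48 m s⁻¹

48 m s⁻¹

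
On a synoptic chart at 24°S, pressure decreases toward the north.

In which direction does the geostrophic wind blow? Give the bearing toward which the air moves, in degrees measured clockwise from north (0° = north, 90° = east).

270°

The pressure-gradient force points toward the north (bearing 000°).
Geostrophic balance: in the Southern Hemisphere the Coriolis force deflects motion to the left, so the geostrophic wind blows 90° to the left of the pressure-gradient force (low pressure on the right).
Rotating 000° by 90° counterclockwise gives 270° — the wind blows toward the west.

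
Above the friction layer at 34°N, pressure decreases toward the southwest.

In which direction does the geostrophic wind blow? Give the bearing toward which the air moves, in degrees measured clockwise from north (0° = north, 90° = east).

The pressure-gradient force points toward the southwest (bearing 225°).
Geostrophic balance: in the Northern Hemisphere the Coriolis force deflects motion to the right, so the geostrophic wind blows 90° to the right of the pressure-gradient force (low pressure on the left).
Rotating 225° by 90° clockwise gives 315° — the wind blows toward the northwest.

315°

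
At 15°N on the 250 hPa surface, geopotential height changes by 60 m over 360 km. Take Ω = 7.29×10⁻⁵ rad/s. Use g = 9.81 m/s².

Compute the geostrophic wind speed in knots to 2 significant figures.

Coriolis parameter at 15°N:
f = 2Ω sin φ = 2 × 7.29×10⁻⁵ × sin 15° = 3.77×10⁻⁵ s⁻¹
Height gradient: |∂Z/∂n| = 60 m / 360000 m = 1.67×10⁻⁴
On a pressure surface, geostrophic balance gives V_g = (g/f)|∂Z/∂n|:
V_g = 9.81 × 1.67×10⁻⁴ / 3.77×10⁻⁵ = 43.3 m/s
Converting: 43.3 m/s × 1.944 = 84 knots

84 knots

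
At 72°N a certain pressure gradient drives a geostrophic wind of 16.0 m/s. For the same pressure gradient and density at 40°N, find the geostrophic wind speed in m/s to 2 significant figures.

24 m/s

With the same pressure gradient and density, V_g ∝ 1/f ∝ 1/sin φ.
V₂ = V₁ · sin φ₁ / sin φ₂ = 16.0 × sin 72° / sin 40°
V₂ = 16.0 × 0.9511/0.6428 = 24 m/s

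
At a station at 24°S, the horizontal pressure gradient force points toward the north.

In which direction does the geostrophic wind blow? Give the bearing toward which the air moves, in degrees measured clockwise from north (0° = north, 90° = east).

270°

The pressure-gradient force points toward the north (bearing 000°).
Geostrophic balance: in the Southern Hemisphere the Coriolis force deflects motion to the left, so the geostrophic wind blows 90° to the left of the pressure-gradient force (low pressure on the right).
Rotating 000° by 90° counterclockwise gives 270° — the wind blows toward the west.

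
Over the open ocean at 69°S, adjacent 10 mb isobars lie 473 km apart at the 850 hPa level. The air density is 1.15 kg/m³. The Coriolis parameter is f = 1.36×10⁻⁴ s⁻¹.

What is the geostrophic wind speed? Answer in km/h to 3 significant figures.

Pressure gradient: |∂P/∂n| = 1000 Pa / 473000 m = 2.11×10⁻³ Pa/m
Geostrophic balance (pressure-gradient force = Coriolis force):
V_g = (1/(fρ)) |∂P/∂n| = 2.11×10⁻³ / (1.36×10⁻⁴ × 1.15) = 13.5 m/s
Converting: 13.5 m/s × 3.6 = 48.7 km/h

48.7 km/h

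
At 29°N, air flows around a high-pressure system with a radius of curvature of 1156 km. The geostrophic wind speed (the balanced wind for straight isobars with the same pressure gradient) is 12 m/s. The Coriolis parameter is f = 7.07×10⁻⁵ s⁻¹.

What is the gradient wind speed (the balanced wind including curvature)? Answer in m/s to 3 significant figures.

Around a high, pressure-gradient force acts outward with centrifugal, so Coriolis balances both:
fV = (1/ρ)|∂P/∂n| + V²/R  →  V² − fR·V + fR·V_g = 0
With fR = 7.07×10⁻⁵ × 1156×10³ m = 81.7 m/s:
V = [fR − √((fR)² − 4 fR V_g)]/2 = [81.7 − √(81.7² − 4×81.7×12)]/2 = 14.6 m/s
Supergeostrophic (V > V_g = 12 m/s), as expected around a high.

14.6 m/s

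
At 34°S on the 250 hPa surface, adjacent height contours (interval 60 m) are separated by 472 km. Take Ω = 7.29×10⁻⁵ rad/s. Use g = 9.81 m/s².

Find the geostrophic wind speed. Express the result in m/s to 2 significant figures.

15 m/s

Coriolis parameter at 34°S:
f = 2Ω sin φ = 2 × 7.29×10⁻⁵ × sin 34° = 8.15×10⁻⁵ s⁻¹
Height gradient: |∂Z/∂n| = 60 m / 472000 m = 1.27×10⁻⁴
On a pressure surface, geostrophic balance gives V_g = (g/f)|∂Z/∂n|:
V_g = 9.81 × 1.27×10⁻⁴ / 8.15×10⁻⁵ = 15.3 m/s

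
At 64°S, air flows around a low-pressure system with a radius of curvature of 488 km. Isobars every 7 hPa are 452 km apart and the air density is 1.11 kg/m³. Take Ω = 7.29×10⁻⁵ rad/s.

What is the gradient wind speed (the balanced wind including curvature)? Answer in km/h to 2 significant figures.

Coriolis parameter at 64°S:
f = 2Ω sin φ = 2 × 7.29×10⁻⁵ × sin 64° = 1.31×10⁻⁴ s⁻¹
Pressure gradient: |∂P/∂n| = 700 Pa / 452000 m = 1.55×10⁻³ Pa/m
Geostrophic speed: V_g = |∂P/∂n|/(fρ) = 1.55×10⁻³/(1.31×10⁻⁴ × 1.11) = 10.6 m/s
Around a low, centrifugal force acts outward with Coriolis, so pressure-gradient force balances both:
(1/ρ)|∂P/∂n| = fV + V²/R  →  V² + fR·V − fR·V_g = 0
With fR = 1.31×10⁻⁴ × 488×10³ m = 63.9 m/s:
V = [−fR + √((fR)² + 4 fR V_g)]/2 = [−63.9 + √(63.9² + 4×63.9×10.6)]/2 = 9.3 m/s
Subgeostrophic (V < V_g = 10.6 m/s), as expected around a low.
Converting: 9.3 m/s × 3.6 = 33 km/h

33 km/h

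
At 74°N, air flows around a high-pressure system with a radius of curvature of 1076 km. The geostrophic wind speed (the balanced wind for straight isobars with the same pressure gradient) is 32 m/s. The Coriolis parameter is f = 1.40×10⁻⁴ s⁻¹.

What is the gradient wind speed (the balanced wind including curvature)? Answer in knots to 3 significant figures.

89.7 knots

Around a high, pressure-gradient force acts outward with centrifugal, so Coriolis balances both:
fV = (1/ρ)|∂P/∂n| + V²/R  →  V² − fR·V + fR·V_g = 0
With fR = 1.40×10⁻⁴ × 1076×10³ m = 151 m/s:
V = [fR − √((fR)² − 4 fR V_g)]/2 = [151 − √(151² − 4×151×32)]/2 = 46.1 m/s
Supergeostrophic (V > V_g = 32 m/s), as expected around a high.
Converting: 46.1 m/s × 1.944 = 89.7 knots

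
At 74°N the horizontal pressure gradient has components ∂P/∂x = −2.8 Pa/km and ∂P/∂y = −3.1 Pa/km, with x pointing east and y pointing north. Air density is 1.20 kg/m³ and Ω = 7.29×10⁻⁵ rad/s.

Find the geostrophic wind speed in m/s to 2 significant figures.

Coriolis parameter at 74°N:
f = 2Ω sin φ = 2 × 7.29×10⁻⁵ × sin 74° = 1.40×10⁻⁴ s⁻¹
Component geostrophic relations (x east, y north):
u_g = −(1/(fρ)) ∂P/∂y,  v_g = (1/(fρ)) ∂P/∂x
u_g = −(−3.1×10⁻³)/(1.40×10⁻⁴ × 1.20) = 18.4 m/s;  v_g = (−2.8×10⁻³)/(1.40×10⁻⁴ × 1.20) = −16.6 m/s
|V_g| = √(u_g² + v_g²) = 24.8 m/s

25 m/s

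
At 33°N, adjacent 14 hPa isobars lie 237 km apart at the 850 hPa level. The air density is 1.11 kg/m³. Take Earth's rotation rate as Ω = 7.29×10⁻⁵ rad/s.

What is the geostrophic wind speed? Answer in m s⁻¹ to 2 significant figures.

Coriolis parameter at 33°N:
f = 2Ω sin φ = 2 × 7.29×10⁻⁵ × sin 33° = 7.94×10⁻⁵ s⁻¹
Pressure gradient: |∂P/∂n| = 1400 Pa / 237000 m = 5.91×10⁻³ Pa/m
Geostrophic balance (pressure-gradient force = Coriolis force):
V_g = (1/(fρ)) |∂P/∂n| = 5.91×10⁻³ / (7.94×10⁻⁵ × 1.11) = 67.0 m/s

67 m s⁻¹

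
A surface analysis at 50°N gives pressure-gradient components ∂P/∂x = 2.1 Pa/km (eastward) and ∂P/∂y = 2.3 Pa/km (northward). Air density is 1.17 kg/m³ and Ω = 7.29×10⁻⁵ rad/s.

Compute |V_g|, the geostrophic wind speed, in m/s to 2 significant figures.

24 m/s

Coriolis parameter at 50°N:
f = 2Ω sin φ = 2 × 7.29×10⁻⁵ × sin 50° = 1.12×10⁻⁴ s⁻¹
Component geostrophic relations (x east, y north):
u_g = −(1/(fρ)) ∂P/∂y,  v_g = (1/(fρ)) ∂P/∂x
u_g = −(2.3×10⁻³)/(1.12×10⁻⁴ × 1.17) = −17.6 m/s;  v_g = (2.1×10⁻³)/(1.12×10⁻⁴ × 1.17) = 16.1 m/s
|V_g| = √(u_g² + v_g²) = 23.8 m/s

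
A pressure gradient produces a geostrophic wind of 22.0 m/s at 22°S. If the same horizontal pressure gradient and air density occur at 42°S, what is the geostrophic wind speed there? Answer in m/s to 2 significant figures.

With the same pressure gradient and density, V_g ∝ 1/f ∝ 1/sin φ.
V₂ = V₁ · sin φ₁ / sin φ₂ = 22.0 × sin 22° / sin 42°
V₂ = 22.0 × 0.3746/0.6691 = 12 m/s

12 m/s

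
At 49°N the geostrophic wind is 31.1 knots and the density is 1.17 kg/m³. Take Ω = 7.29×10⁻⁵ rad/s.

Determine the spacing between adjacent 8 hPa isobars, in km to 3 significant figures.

388 km

Coriolis parameter at 49°N:
f = 2Ω sin φ = 2 × 7.29×10⁻⁵ × sin 49° = 1.10×10⁻⁴ s⁻¹
Wind speed in SI: 31.1 knots = 16.0 m/s
Geostrophic balance rearranged: |∂P/∂n| = f ρ V_g
|∂P/∂n| = 1.10×10⁻⁴ × 1.17 × 16.0 = 2.06×10⁻³ Pa/m
Isobar spacing: Δn = ΔP/|∂P/∂n| = 800 Pa / 2.06×10⁻³ Pa/m = 388390 m ≈ 388 km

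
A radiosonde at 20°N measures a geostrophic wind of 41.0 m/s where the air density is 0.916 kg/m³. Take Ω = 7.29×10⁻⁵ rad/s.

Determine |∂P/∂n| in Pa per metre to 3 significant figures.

Coriolis parameter at 20°N:
f = 2Ω sin φ = 2 × 7.29×10⁻⁵ × sin 20° = 4.99×10⁻⁵ s⁻¹
Geostrophic balance rearranged: |∂P/∂n| = f ρ V_g
|∂P/∂n| = 4.99×10⁻⁵ × 0.916 × 41.0 = 1.87×10⁻³ Pa/m

1.87×10⁻³ Pa/m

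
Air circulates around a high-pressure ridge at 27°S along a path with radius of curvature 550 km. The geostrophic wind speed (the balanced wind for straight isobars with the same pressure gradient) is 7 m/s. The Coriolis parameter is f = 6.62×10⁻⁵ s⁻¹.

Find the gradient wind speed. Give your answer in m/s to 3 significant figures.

9.46 m/s

Around a high, pressure-gradient force acts outward with centrifugal, so Coriolis balances both:
fV = (1/ρ)|∂P/∂n| + V²/R  →  V² − fR·V + fR·V_g = 0
With fR = 6.62×10⁻⁵ × 550×10³ m = 36.4 m/s:
V = [fR − √((fR)² − 4 fR V_g)]/2 = [36.4 − √(36.4² − 4×36.4×7)]/2 = 9.46 m/s
Supergeostrophic (V > V_g = 7 m/s), as expected around a high.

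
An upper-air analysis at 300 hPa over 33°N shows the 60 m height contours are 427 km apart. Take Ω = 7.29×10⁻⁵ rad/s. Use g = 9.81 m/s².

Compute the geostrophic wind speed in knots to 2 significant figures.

Coriolis parameter at 33°N:
f = 2Ω sin φ = 2 × 7.29×10⁻⁵ × sin 33° = 7.94×10⁻⁵ s⁻¹
Height gradient: |∂Z/∂n| = 60 m / 427000 m = 1.41×10⁻⁴
On a pressure surface, geostrophic balance gives V_g = (g/f)|∂Z/∂n|:
V_g = 9.81 × 1.41×10⁻⁴ / 7.94×10⁻⁵ = 17.4 m/s
Converting: 17.4 m/s × 1.944 = 34 knots

34 knots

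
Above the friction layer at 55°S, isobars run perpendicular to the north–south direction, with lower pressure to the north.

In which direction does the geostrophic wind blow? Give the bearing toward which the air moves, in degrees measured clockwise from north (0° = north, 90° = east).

270°

The pressure-gradient force points toward the north (bearing 000°).
Geostrophic balance: in the Southern Hemisphere the Coriolis force deflects motion to the left, so the geostrophic wind blows 90° to the left of the pressure-gradient force (low pressure on the right).
Rotating 000° by 90° counterclockwise gives 270° — the wind blows toward the west.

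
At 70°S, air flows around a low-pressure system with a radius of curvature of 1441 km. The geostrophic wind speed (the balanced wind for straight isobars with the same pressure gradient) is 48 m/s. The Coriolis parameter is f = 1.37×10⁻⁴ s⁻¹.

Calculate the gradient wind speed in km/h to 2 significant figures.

140 km/h

Around a low, centrifugal force acts outward with Coriolis, so pressure-gradient force balances both:
(1/ρ)|∂P/∂n| = fV + V²/R  →  V² + fR·V − fR·V_g = 0
With fR = 1.37×10⁻⁴ × 1441×10³ m = 197 m/s:
V = [−fR + √((fR)² + 4 fR V_g)]/2 = [−197 + √(197² + 4×197×48)]/2 = 39.9 m/s
Subgeostrophic (V < V_g = 48 m/s), as expected around a low.
Converting: 39.9 m/s × 3.6 = 140 km/h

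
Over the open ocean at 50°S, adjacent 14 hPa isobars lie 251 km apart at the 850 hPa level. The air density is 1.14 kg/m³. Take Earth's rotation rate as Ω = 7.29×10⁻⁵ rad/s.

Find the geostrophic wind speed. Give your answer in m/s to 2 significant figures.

44 m/s

Coriolis parameter at 50°S:
f = 2Ω sin φ = 2 × 7.29×10⁻⁵ × sin 50° = 1.12×10⁻⁴ s⁻¹
Pressure gradient: |∂P/∂n| = 1400 Pa / 251000 m = 5.58×10⁻³ Pa/m
Geostrophic balance (pressure-gradient force = Coriolis force):
V_g = (1/(fρ)) |∂P/∂n| = 5.58×10⁻³ / (1.12×10⁻⁴ × 1.14) = 43.8 m/s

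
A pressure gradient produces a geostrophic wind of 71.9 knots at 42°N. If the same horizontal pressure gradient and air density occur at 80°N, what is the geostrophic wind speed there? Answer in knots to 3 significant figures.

48.9 knots

With the same pressure gradient and density, V_g ∝ 1/f ∝ 1/sin φ.
V₂ = V₁ · sin φ₁ / sin φ₂ = 71.9 × sin 42° / sin 80°
V₂ = 71.9 × 0.6691/0.9848 = 48.9 knots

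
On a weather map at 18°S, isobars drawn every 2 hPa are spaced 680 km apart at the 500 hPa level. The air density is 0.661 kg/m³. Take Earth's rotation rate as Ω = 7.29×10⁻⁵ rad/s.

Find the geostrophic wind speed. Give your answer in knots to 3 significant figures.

Coriolis parameter at 18°S:
f = 2Ω sin φ = 2 × 7.29×10⁻⁵ × sin 18° = 4.51×10⁻⁵ s⁻¹
Pressure gradient: |∂P/∂n| = 200 Pa / 680000 m = 2.94×10⁻⁴ Pa/m
Geostrophic balance (pressure-gradient force = Coriolis force):
V_g = (1/(fρ)) |∂P/∂n| = 2.94×10⁻⁴ / (4.51×10⁻⁵ × 0.661) = 9.88 m/s
Converting: 9.88 m/s × 1.944 = 19.2 knots

19.2 knots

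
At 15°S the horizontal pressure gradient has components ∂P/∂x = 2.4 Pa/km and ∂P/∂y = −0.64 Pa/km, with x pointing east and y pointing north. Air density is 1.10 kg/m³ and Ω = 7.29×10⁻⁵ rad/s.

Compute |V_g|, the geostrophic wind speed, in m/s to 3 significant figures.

59.8 m/s

Coriolis parameter at 15°S:
f = 2Ω sin φ = 2 × 7.29×10⁻⁵ × sin 15° = 3.77×10⁻⁵ s⁻¹
In the Southern Hemisphere f is negative: f = −3.77×10⁻⁵ s⁻¹.
Component geostrophic relations (x east, y north):
u_g = −(1/(fρ)) ∂P/∂y,  v_g = (1/(fρ)) ∂P/∂x
u_g = −(−0.64×10⁻³)/(−3.77×10⁻⁵ × 1.10) = −15.4 m/s;  v_g = (2.4×10⁻³)/(−3.77×10⁻⁵ × 1.10) = −57.8 m/s
|V_g| = √(u_g² + v_g²) = 59.8 m/s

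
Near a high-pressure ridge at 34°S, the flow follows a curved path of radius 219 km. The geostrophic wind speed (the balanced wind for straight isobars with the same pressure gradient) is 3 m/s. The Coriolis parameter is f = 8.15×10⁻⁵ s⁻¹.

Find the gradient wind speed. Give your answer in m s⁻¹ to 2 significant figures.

3.8 m s⁻¹

Around a high, pressure-gradient force acts outward with centrifugal, so Coriolis balances both:
fV = (1/ρ)|∂P/∂n| + V²/R  →  V² − fR·V + fR·V_g = 0
With fR = 8.15×10⁻⁵ × 219×10³ m = 17.8 m/s:
V = [fR − √((fR)² − 4 fR V_g)]/2 = [17.8 − √(17.8² − 4×17.8×3)]/2 = 3.82 m/s
Supergeostrophic (V > V_g = 3 m/s), as expected around a high.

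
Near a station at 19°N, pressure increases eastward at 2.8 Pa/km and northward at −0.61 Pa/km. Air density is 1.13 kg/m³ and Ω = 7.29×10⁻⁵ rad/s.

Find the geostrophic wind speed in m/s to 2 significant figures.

Coriolis parameter at 19°N:
f = 2Ω sin φ = 2 × 7.29×10⁻⁵ × sin 19° = 4.75×10⁻⁵ s⁻¹
Component geostrophic relations (x east, y north):
u_g = −(1/(fρ)) ∂P/∂y,  v_g = (1/(fρ)) ∂P/∂x
u_g = −(−0.61×10⁻³)/(4.75×10⁻⁵ × 1.13) = 11.4 m/s;  v_g = (2.8×10⁻³)/(4.75×10⁻⁵ × 1.13) = 52.2 m/s
|V_g| = √(u_g² + v_g²) = 53.4 m/s

53 m/s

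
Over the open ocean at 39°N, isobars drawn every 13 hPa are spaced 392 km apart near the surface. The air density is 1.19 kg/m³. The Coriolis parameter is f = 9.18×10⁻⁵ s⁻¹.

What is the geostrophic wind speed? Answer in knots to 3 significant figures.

Pressure gradient: |∂P/∂n| = 1300 Pa / 392000 m = 3.32×10⁻³ Pa/m
Geostrophic balance (pressure-gradient force = Coriolis force):
V_g = (1/(fρ)) |∂P/∂n| = 3.32×10⁻³ / (9.18×10⁻⁵ × 1.19) = 30.4 m/s
Converting: 30.4 m/s × 1.944 = 59.0 knots

59.0 knots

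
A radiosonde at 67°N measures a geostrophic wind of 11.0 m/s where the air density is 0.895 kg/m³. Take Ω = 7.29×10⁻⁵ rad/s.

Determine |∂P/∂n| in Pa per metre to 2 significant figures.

Coriolis parameter at 67°N:
f = 2Ω sin φ = 2 × 7.29×10⁻⁵ × sin 67° = 1.34×10⁻⁴ s⁻¹
Geostrophic balance rearranged: |∂P/∂n| = f ρ V_g
|∂P/∂n| = 1.34×10⁻⁴ × 0.895 × 11.0 = 1.32×10⁻³ Pa/m

1.3×10⁻³ Pa/m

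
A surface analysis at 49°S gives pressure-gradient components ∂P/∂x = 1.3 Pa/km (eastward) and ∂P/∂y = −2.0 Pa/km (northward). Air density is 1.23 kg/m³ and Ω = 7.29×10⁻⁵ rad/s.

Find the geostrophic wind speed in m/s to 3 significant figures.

Coriolis parameter at 49°S:
f = 2Ω sin φ = 2 × 7.29×10⁻⁵ × sin 49° = 1.10×10⁻⁴ s⁻¹
In the Southern Hemisphere f is negative: f = −1.10×10⁻⁴ s⁻¹.
Component geostrophic relations (x east, y north):
u_g = −(1/(fρ)) ∂P/∂y,  v_g = (1/(fρ)) ∂P/∂x
u_g = −(−2.0×10⁻³)/(−1.10×10⁻⁴ × 1.23) = −14.8 m/s;  v_g = (1.3×10⁻³)/(−1.10×10⁻⁴ × 1.23) = −9.61 m/s
|V_g| = √(u_g² + v_g²) = 17.6 m/s

17.6 m/s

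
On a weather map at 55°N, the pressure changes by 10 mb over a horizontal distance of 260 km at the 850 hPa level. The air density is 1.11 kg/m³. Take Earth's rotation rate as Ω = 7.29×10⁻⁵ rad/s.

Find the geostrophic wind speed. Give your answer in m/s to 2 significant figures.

Coriolis parameter at 55°N:
f = 2Ω sin φ = 2 × 7.29×10⁻⁵ × sin 55° = 1.19×10⁻⁴ s⁻¹
Pressure gradient: |∂P/∂n| = 1000 Pa / 260000 m = 3.85×10⁻³ Pa/m
Geostrophic balance (pressure-gradient force = Coriolis force):
V_g = (1/(fρ)) |∂P/∂n| = 3.85×10⁻³ / (1.19×10⁻⁴ × 1.11) = 29.0 m/s

29 m/s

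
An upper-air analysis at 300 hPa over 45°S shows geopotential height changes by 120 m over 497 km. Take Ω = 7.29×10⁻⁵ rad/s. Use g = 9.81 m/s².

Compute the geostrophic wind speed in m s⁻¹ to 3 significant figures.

23.0 m s⁻¹

Coriolis parameter at 45°S:
f = 2Ω sin φ = 2 × 7.29×10⁻⁵ × sin 45° = 1.03×10⁻⁴ s⁻¹
Height gradient: |∂Z/∂n| = 120 m / 497000 m = 2.41×10⁻⁴
On a pressure surface, geostrophic balance gives V_g = (g/f)|∂Z/∂n|:
V_g = 9.81 × 2.41×10⁻⁴ / 1.03×10⁻⁴ = 23.0 m/s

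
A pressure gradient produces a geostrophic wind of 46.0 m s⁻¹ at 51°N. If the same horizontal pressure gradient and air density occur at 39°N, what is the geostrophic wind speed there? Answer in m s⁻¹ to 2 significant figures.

57 m s⁻¹

With the same pressure gradient and density, V_g ∝ 1/f ∝ 1/sin φ.
V₂ = V₁ · sin φ₁ / sin φ₂ = 46.0 × sin 51° / sin 39°
V₂ = 46.0 × 0.7771/0.6293 = 57 m s⁻¹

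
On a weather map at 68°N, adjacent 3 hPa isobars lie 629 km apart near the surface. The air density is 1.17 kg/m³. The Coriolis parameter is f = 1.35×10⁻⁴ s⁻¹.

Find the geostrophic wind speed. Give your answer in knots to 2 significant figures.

5.9 knots

Pressure gradient: |∂P/∂n| = 300 Pa / 629000 m = 4.77×10⁻⁴ Pa/m
Geostrophic balance (pressure-gradient force = Coriolis force):
V_g = (1/(fρ)) |∂P/∂n| = 4.77×10⁻⁴ / (1.35×10⁻⁴ × 1.17) = 3.02 m/s
Converting: 3.02 m/s × 1.944 = 5.9 knots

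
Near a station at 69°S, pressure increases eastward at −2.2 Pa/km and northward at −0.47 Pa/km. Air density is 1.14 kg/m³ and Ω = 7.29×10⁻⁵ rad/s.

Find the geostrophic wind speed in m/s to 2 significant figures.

14 m/s

Coriolis parameter at 69°S:
f = 2Ω sin φ = 2 × 7.29×10⁻⁵ × sin 69° = 1.36×10⁻⁴ s⁻¹
In the Southern Hemisphere f is negative: f = −1.36×10⁻⁴ s⁻¹.
Component geostrophic relations (x east, y north):
u_g = −(1/(fρ)) ∂P/∂y,  v_g = (1/(fρ)) ∂P/∂x
u_g = −(−0.47×10⁻³)/(−1.36×10⁻⁴ × 1.14) = −3.03 m/s;  v_g = (−2.2×10⁻³)/(−1.36×10⁻⁴ × 1.14) = 14.2 m/s
|V_g| = √(u_g² + v_g²) = 14.5 m/s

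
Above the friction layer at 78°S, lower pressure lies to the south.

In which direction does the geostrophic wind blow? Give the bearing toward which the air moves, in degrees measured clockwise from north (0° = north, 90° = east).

090°

The pressure-gradient force points toward the south (bearing 180°).
Geostrophic balance: in the Southern Hemisphere the Coriolis force deflects motion to the left, so the geostrophic wind blows 90° to the left of the pressure-gradient force (low pressure on the right).
Rotating 180° by 90° counterclockwise gives 090° — the wind blows toward the east.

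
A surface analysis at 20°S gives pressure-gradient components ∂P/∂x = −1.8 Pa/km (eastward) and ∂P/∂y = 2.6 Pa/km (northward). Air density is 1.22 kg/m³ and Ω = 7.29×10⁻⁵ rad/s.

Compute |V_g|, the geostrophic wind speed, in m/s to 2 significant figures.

Coriolis parameter at 20°S:
f = 2Ω sin φ = 2 × 7.29×10⁻⁵ × sin 20° = 4.99×10⁻⁵ s⁻¹
In the Southern Hemisphere f is negative: f = −4.99×10⁻⁵ s⁻¹.
Component geostrophic relations (x east, y north):
u_g = −(1/(fρ)) ∂P/∂y,  v_g = (1/(fρ)) ∂P/∂x
u_g = −(2.6×10⁻³)/(−4.99×10⁻⁵ × 1.22) = 42.7 m/s;  v_g = (−1.8×10⁻³)/(−4.99×10⁻⁵ × 1.22) = 29.6 m/s
|V_g| = √(u_g² + v_g²) = 52.0 m/s

52 m/s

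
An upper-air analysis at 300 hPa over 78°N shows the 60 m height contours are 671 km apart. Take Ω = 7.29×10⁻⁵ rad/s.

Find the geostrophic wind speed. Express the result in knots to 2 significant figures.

Coriolis parameter at 78°N:
f = 2Ω sin φ = 2 × 7.29×10⁻⁵ × sin 78° = 1.43×10⁻⁴ s⁻¹
Height gradient: |∂Z/∂n| = 60 m / 671000 m = 8.94×10⁻⁵
On a pressure surface, geostrophic balance gives V_g = (g/f)|∂Z/∂n|:
V_g = 9.81 × 8.94×10⁻⁵ / 1.43×10⁻⁴ = 6.15 m/s
Converting: 6.15 m/s × 1.944 = 12 knots

12 knots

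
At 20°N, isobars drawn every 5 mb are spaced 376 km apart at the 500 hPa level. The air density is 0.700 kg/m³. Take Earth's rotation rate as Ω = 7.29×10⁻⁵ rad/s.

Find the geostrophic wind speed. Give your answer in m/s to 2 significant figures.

Coriolis parameter at 20°N:
f = 2Ω sin φ = 2 × 7.29×10⁻⁵ × sin 20° = 4.99×10⁻⁵ s⁻¹
Pressure gradient: |∂P/∂n| = 500 Pa / 376000 m = 1.33×10⁻³ Pa/m
Geostrophic balance (pressure-gradient force = Coriolis force):
V_g = (1/(fρ)) |∂P/∂n| = 1.33×10⁻³ / (4.99×10⁻⁵ × 0.700) = 38.1 m/s

38 m/s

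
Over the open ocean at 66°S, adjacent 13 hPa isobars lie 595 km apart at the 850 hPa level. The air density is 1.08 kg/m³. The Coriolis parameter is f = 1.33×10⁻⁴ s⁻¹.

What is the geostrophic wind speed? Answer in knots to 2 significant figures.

Pressure gradient: |∂P/∂n| = 1300 Pa / 595000 m = 2.18×10⁻³ Pa/m
Geostrophic balance (pressure-gradient force = Coriolis force):
V_g = (1/(fρ)) |∂P/∂n| = 2.18×10⁻³ / (1.33×10⁻⁴ × 1.08) = 15.2 m/s
Converting: 15.2 m/s × 1.944 = 30 knots

30 knots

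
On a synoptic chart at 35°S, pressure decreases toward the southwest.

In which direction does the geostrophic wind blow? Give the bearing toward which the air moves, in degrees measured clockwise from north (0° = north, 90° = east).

135°

The pressure-gradient force points toward the southwest (bearing 225°).
Geostrophic balance: in the Southern Hemisphere the Coriolis force deflects motion to the left, so the geostrophic wind blows 90° to the left of the pressure-gradient force (low pressure on the right).
Rotating 225° by 90° counterclockwise gives 135° — the wind blows toward the southeast.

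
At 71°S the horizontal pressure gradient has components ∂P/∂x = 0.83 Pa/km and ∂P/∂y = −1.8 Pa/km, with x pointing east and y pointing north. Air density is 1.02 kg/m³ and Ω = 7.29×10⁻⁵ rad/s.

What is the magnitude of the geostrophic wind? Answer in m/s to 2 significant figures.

14 m/s

Coriolis parameter at 71°S:
f = 2Ω sin φ = 2 × 7.29×10⁻⁵ × sin 71° = 1.38×10⁻⁴ s⁻¹
In the Southern Hemisphere f is negative: f = −1.38×10⁻⁴ s⁻¹.
Component geostrophic relations (x east, y north):
u_g = −(1/(fρ)) ∂P/∂y,  v_g = (1/(fρ)) ∂P/∂x
u_g = −(−1.8×10⁻³)/(−1.38×10⁻⁴ × 1.02) = −12.8 m/s;  v_g = (0.83×10⁻³)/(−1.38×10⁻⁴ × 1.02) = −5.90 m/s
|V_g| = √(u_g² + v_g²) = 14.1 m/s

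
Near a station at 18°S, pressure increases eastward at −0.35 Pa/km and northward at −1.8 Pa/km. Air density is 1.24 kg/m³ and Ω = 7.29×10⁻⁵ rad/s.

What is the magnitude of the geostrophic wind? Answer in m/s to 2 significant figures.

33 m/s

Coriolis parameter at 18°S:
f = 2Ω sin φ = 2 × 7.29×10⁻⁵ × sin 18° = 4.51×10⁻⁵ s⁻¹
In the Southern Hemisphere f is negative: f = −4.51×10⁻⁵ s⁻¹.
Component geostrophic relations (x east, y north):
u_g = −(1/(fρ)) ∂P/∂y,  v_g = (1/(fρ)) ∂P/∂x
u_g = −(−1.8×10⁻³)/(−4.51×10⁻⁵ × 1.24) = −32.2 m/s;  v_g = (−0.35×10⁻³)/(−4.51×10⁻⁵ × 1.24) = 6.26 m/s
|V_g| = √(u_g² + v_g²) = 32.8 m/s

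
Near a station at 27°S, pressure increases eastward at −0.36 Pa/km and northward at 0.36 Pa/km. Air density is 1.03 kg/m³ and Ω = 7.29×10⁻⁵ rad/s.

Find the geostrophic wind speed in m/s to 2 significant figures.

Coriolis parameter at 27°S:
f = 2Ω sin φ = 2 × 7.29×10⁻⁵ × sin 27° = 6.62×10⁻⁵ s⁻¹
In the Southern Hemisphere f is negative: f = −6.62×10⁻⁵ s⁻¹.
Component geostrophic relations (x east, y north):
u_g = −(1/(fρ)) ∂P/∂y,  v_g = (1/(fρ)) ∂P/∂x
u_g = −(0.36×10⁻³)/(−6.62×10⁻⁵ × 1.03) = 5.28 m/s;  v_g = (−0.36×10⁻³)/(−6.62×10⁻⁵ × 1.03) = 5.28 m/s
|V_g| = √(u_g² + v_g²) = 7.47 m/s

7.5 m/s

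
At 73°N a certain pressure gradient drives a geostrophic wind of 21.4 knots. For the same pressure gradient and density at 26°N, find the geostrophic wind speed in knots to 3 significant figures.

46.7 knots

With the same pressure gradient and density, V_g ∝ 1/f ∝ 1/sin φ.
V₂ = V₁ · sin φ₁ / sin φ₂ = 21.4 × sin 73° / sin 26°
V₂ = 21.4 × 0.9563/0.4384 = 46.7 knots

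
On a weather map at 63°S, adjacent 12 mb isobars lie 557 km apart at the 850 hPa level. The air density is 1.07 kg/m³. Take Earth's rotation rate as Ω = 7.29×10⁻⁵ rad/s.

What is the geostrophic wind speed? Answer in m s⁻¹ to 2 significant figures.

15 m s⁻¹

Coriolis parameter at 63°S:
f = 2Ω sin φ = 2 × 7.29×10⁻⁵ × sin 63° = 1.30×10⁻⁴ s⁻¹
Pressure gradient: |∂P/∂n| = 1200 Pa / 557000 m = 2.15×10⁻³ Pa/m
Geostrophic balance (pressure-gradient force = Coriolis force):
V_g = (1/(fρ)) |∂P/∂n| = 2.15×10⁻³ / (1.30×10⁻⁴ × 1.07) = 15.5 m/s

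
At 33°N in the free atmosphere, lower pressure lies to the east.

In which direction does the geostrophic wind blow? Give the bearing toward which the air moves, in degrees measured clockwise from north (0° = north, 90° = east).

180°

The pressure-gradient force points toward the east (bearing 090°).
Geostrophic balance: in the Northern Hemisphere the Coriolis force deflects motion to the right, so the geostrophic wind blows 90° to the right of the pressure-gradient force (low pressure on the left).
Rotating 090° by 90° clockwise gives 180° — the wind blows toward the south.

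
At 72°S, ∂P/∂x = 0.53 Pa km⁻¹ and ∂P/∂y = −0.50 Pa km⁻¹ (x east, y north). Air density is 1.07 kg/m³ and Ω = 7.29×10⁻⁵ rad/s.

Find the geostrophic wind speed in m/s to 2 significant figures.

Coriolis parameter at 72°S:
f = 2Ω sin φ = 2 × 7.29×10⁻⁵ × sin 72° = 1.39×10⁻⁴ s⁻¹
In the Southern Hemisphere f is negative: f = −1.39×10⁻⁴ s⁻¹.
Component geostrophic relations (x east, y north):
u_g = −(1/(fρ)) ∂P/∂y,  v_g = (1/(fρ)) ∂P/∂x
u_g = −(−0.50×10⁻³)/(−1.39×10⁻⁴ × 1.07) = −3.37 m/s;  v_g = (0.53×10⁻³)/(−1.39×10⁻⁴ × 1.07) = −3.57 m/s
|V_g| = √(u_g² + v_g²) = 4.91 m/s

4.9 m/s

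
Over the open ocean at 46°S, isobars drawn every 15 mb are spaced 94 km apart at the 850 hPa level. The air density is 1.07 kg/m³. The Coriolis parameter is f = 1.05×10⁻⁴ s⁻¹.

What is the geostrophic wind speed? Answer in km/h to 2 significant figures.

Pressure gradient: |∂P/∂n| = 1500 Pa / 94000 m = 1.60×10⁻² Pa/m
Geostrophic balance (pressure-gradient force = Coriolis force):
V_g = (1/(fρ)) |∂P/∂n| = 1.60×10⁻² / (1.05×10⁻⁴ × 1.07) = 142 m/s
Converting: 142 m/s × 3.6 = 510 km/h

510 km/h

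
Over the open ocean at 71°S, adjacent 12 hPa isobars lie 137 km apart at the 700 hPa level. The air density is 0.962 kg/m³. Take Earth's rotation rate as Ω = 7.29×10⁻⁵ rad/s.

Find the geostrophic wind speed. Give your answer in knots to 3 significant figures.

128 knots

Coriolis parameter at 71°S:
f = 2Ω sin φ = 2 × 7.29×10⁻⁵ × sin 71° = 1.38×10⁻⁴ s⁻¹
Pressure gradient: |∂P/∂n| = 1200 Pa / 137000 m = 8.76×10⁻³ Pa/m
Geostrophic balance (pressure-gradient force = Coriolis force):
V_g = (1/(fρ)) |∂P/∂n| = 8.76×10⁻³ / (1.38×10⁻⁴ × 0.962) = 66.0 m/s
Converting: 66.0 m/s × 1.944 = 128 knots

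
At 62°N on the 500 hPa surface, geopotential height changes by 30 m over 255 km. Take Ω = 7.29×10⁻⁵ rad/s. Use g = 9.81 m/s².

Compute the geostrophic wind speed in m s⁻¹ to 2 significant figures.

Coriolis parameter at 62°N:
f = 2Ω sin φ = 2 × 7.29×10⁻⁵ × sin 62° = 1.29×10⁻⁴ s⁻¹
Height gradient: |∂Z/∂n| = 30 m / 255000 m = 1.18×10⁻⁴
On a pressure surface, geostrophic balance gives V_g = (g/f)|∂Z/∂n|:
V_g = 9.81 × 1.18×10⁻⁴ / 1.29×10⁻⁴ = 8.97 m/s

9.0 m s⁻¹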